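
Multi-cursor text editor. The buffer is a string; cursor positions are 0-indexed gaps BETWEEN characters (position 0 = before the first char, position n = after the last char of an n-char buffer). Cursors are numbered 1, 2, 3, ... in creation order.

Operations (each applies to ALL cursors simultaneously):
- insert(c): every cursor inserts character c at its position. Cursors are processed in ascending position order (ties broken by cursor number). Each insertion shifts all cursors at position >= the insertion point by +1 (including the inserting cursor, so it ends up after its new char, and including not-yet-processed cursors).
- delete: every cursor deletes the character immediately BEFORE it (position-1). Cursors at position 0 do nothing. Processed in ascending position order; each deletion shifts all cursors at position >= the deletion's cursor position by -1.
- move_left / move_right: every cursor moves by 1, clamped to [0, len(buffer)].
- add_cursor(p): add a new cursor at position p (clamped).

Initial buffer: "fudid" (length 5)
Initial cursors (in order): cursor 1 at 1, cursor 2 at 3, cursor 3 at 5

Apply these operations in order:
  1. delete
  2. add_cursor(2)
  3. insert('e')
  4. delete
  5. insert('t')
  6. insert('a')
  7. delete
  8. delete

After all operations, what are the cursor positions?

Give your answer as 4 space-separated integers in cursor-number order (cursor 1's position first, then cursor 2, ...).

After op 1 (delete): buffer="ui" (len 2), cursors c1@0 c2@1 c3@2, authorship ..
After op 2 (add_cursor(2)): buffer="ui" (len 2), cursors c1@0 c2@1 c3@2 c4@2, authorship ..
After op 3 (insert('e')): buffer="eueiee" (len 6), cursors c1@1 c2@3 c3@6 c4@6, authorship 1.2.34
After op 4 (delete): buffer="ui" (len 2), cursors c1@0 c2@1 c3@2 c4@2, authorship ..
After op 5 (insert('t')): buffer="tutitt" (len 6), cursors c1@1 c2@3 c3@6 c4@6, authorship 1.2.34
After op 6 (insert('a')): buffer="tautaittaa" (len 10), cursors c1@2 c2@5 c3@10 c4@10, authorship 11.22.3434
After op 7 (delete): buffer="tutitt" (len 6), cursors c1@1 c2@3 c3@6 c4@6, authorship 1.2.34
After op 8 (delete): buffer="ui" (len 2), cursors c1@0 c2@1 c3@2 c4@2, authorship ..

Answer: 0 1 2 2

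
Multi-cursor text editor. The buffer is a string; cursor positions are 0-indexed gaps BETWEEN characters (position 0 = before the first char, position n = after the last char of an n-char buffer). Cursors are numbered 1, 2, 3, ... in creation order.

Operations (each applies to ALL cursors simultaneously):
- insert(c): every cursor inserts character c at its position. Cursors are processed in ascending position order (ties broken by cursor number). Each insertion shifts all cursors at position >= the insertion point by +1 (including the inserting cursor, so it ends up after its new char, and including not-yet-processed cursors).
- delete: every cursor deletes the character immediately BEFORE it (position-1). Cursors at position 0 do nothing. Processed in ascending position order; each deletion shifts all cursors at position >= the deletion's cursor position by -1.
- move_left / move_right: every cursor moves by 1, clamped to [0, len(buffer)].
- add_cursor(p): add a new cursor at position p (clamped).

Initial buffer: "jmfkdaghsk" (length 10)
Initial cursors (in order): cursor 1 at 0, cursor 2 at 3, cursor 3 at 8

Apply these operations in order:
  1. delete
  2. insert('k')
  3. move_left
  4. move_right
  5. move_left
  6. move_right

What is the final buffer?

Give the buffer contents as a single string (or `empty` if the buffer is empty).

Answer: kjmkkdagksk

Derivation:
After op 1 (delete): buffer="jmkdagsk" (len 8), cursors c1@0 c2@2 c3@6, authorship ........
After op 2 (insert('k')): buffer="kjmkkdagksk" (len 11), cursors c1@1 c2@4 c3@9, authorship 1..2....3..
After op 3 (move_left): buffer="kjmkkdagksk" (len 11), cursors c1@0 c2@3 c3@8, authorship 1..2....3..
After op 4 (move_right): buffer="kjmkkdagksk" (len 11), cursors c1@1 c2@4 c3@9, authorship 1..2....3..
After op 5 (move_left): buffer="kjmkkdagksk" (len 11), cursors c1@0 c2@3 c3@8, authorship 1..2....3..
After op 6 (move_right): buffer="kjmkkdagksk" (len 11), cursors c1@1 c2@4 c3@9, authorship 1..2....3..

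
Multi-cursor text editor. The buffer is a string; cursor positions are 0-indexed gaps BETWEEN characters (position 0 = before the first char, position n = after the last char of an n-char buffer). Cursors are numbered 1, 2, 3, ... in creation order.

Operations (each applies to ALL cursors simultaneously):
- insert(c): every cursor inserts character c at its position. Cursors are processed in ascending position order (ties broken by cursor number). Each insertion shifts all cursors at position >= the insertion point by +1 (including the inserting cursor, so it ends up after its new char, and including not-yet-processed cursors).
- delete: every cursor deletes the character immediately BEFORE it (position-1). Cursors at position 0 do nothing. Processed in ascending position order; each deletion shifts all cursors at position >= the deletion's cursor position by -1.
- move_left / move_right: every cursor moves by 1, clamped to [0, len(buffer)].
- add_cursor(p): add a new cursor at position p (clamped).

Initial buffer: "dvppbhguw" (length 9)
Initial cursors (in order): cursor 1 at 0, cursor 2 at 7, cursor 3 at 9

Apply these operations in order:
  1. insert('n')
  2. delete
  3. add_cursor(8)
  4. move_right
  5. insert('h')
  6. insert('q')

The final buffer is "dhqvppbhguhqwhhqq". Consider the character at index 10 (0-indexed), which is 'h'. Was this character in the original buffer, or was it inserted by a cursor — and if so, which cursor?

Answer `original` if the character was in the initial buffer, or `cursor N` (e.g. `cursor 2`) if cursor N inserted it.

After op 1 (insert('n')): buffer="ndvppbhgnuwn" (len 12), cursors c1@1 c2@9 c3@12, authorship 1.......2..3
After op 2 (delete): buffer="dvppbhguw" (len 9), cursors c1@0 c2@7 c3@9, authorship .........
After op 3 (add_cursor(8)): buffer="dvppbhguw" (len 9), cursors c1@0 c2@7 c4@8 c3@9, authorship .........
After op 4 (move_right): buffer="dvppbhguw" (len 9), cursors c1@1 c2@8 c3@9 c4@9, authorship .........
After op 5 (insert('h')): buffer="dhvppbhguhwhh" (len 13), cursors c1@2 c2@10 c3@13 c4@13, authorship .1.......2.34
After op 6 (insert('q')): buffer="dhqvppbhguhqwhhqq" (len 17), cursors c1@3 c2@12 c3@17 c4@17, authorship .11.......22.3434
Authorship (.=original, N=cursor N): . 1 1 . . . . . . . 2 2 . 3 4 3 4
Index 10: author = 2

Answer: cursor 2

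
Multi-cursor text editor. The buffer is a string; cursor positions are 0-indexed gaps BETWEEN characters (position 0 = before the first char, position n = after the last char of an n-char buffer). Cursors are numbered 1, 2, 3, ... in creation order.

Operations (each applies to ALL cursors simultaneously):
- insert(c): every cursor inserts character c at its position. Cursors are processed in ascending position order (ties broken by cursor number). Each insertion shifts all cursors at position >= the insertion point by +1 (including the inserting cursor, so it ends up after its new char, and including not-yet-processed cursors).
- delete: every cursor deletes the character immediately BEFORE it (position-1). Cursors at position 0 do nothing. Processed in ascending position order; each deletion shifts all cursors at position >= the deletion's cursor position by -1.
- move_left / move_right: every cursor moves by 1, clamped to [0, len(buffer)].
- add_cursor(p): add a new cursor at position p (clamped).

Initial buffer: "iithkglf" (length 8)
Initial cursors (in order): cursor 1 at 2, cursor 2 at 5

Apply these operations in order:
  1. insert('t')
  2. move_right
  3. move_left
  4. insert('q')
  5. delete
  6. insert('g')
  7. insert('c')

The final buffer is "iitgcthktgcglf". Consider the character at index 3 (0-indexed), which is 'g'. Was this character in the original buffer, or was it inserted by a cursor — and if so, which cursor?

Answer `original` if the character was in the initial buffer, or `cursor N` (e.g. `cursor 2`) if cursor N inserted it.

Answer: cursor 1

Derivation:
After op 1 (insert('t')): buffer="iitthktglf" (len 10), cursors c1@3 c2@7, authorship ..1...2...
After op 2 (move_right): buffer="iitthktglf" (len 10), cursors c1@4 c2@8, authorship ..1...2...
After op 3 (move_left): buffer="iitthktglf" (len 10), cursors c1@3 c2@7, authorship ..1...2...
After op 4 (insert('q')): buffer="iitqthktqglf" (len 12), cursors c1@4 c2@9, authorship ..11...22...
After op 5 (delete): buffer="iitthktglf" (len 10), cursors c1@3 c2@7, authorship ..1...2...
After op 6 (insert('g')): buffer="iitgthktgglf" (len 12), cursors c1@4 c2@9, authorship ..11...22...
After op 7 (insert('c')): buffer="iitgcthktgcglf" (len 14), cursors c1@5 c2@11, authorship ..111...222...
Authorship (.=original, N=cursor N): . . 1 1 1 . . . 2 2 2 . . .
Index 3: author = 1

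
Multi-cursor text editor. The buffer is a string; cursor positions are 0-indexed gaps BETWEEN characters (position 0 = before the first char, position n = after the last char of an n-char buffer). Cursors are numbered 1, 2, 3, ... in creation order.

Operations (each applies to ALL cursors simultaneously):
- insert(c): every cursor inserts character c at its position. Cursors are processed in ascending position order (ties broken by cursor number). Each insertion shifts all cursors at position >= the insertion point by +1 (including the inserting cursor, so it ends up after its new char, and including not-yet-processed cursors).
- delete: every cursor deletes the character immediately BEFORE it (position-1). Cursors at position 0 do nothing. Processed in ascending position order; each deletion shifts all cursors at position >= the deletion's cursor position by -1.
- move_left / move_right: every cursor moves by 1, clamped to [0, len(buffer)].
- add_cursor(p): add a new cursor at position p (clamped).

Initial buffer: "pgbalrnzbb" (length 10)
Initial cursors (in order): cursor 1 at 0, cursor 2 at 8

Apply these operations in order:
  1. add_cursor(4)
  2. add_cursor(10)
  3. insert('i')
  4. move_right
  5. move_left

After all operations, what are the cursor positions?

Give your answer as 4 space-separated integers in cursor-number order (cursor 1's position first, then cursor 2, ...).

After op 1 (add_cursor(4)): buffer="pgbalrnzbb" (len 10), cursors c1@0 c3@4 c2@8, authorship ..........
After op 2 (add_cursor(10)): buffer="pgbalrnzbb" (len 10), cursors c1@0 c3@4 c2@8 c4@10, authorship ..........
After op 3 (insert('i')): buffer="ipgbailrnzibbi" (len 14), cursors c1@1 c3@6 c2@11 c4@14, authorship 1....3....2..4
After op 4 (move_right): buffer="ipgbailrnzibbi" (len 14), cursors c1@2 c3@7 c2@12 c4@14, authorship 1....3....2..4
After op 5 (move_left): buffer="ipgbailrnzibbi" (len 14), cursors c1@1 c3@6 c2@11 c4@13, authorship 1....3....2..4

Answer: 1 11 6 13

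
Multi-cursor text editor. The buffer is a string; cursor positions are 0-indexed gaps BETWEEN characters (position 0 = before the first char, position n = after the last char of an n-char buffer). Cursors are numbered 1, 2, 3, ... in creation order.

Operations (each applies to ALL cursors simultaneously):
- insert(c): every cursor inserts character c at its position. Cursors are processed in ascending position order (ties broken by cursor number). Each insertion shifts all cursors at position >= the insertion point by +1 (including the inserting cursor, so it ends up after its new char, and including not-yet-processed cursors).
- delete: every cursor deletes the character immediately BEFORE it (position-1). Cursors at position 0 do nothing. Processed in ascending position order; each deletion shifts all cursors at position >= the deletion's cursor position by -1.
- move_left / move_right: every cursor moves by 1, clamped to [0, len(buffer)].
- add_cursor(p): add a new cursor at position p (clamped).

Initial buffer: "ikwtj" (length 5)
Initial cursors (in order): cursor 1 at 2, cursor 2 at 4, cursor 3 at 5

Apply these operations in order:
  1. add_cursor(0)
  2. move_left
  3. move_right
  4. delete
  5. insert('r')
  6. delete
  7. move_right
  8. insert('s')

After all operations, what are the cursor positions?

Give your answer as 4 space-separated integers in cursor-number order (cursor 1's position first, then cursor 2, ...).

After op 1 (add_cursor(0)): buffer="ikwtj" (len 5), cursors c4@0 c1@2 c2@4 c3@5, authorship .....
After op 2 (move_left): buffer="ikwtj" (len 5), cursors c4@0 c1@1 c2@3 c3@4, authorship .....
After op 3 (move_right): buffer="ikwtj" (len 5), cursors c4@1 c1@2 c2@4 c3@5, authorship .....
After op 4 (delete): buffer="w" (len 1), cursors c1@0 c4@0 c2@1 c3@1, authorship .
After op 5 (insert('r')): buffer="rrwrr" (len 5), cursors c1@2 c4@2 c2@5 c3@5, authorship 14.23
After op 6 (delete): buffer="w" (len 1), cursors c1@0 c4@0 c2@1 c3@1, authorship .
After op 7 (move_right): buffer="w" (len 1), cursors c1@1 c2@1 c3@1 c4@1, authorship .
After op 8 (insert('s')): buffer="wssss" (len 5), cursors c1@5 c2@5 c3@5 c4@5, authorship .1234

Answer: 5 5 5 5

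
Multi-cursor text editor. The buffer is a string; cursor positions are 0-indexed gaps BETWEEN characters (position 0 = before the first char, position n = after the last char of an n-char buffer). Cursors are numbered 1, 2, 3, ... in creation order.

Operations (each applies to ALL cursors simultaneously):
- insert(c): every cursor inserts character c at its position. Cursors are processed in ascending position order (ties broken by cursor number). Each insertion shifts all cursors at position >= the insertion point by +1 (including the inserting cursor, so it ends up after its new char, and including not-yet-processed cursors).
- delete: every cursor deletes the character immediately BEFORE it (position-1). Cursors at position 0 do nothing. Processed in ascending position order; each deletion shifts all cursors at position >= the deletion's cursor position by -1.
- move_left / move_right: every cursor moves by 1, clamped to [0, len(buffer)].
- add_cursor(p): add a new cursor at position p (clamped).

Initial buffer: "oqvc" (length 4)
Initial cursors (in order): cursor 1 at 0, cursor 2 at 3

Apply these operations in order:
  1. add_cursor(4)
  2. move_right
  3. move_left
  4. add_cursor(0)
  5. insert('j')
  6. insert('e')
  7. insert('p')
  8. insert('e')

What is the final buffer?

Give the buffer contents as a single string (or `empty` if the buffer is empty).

After op 1 (add_cursor(4)): buffer="oqvc" (len 4), cursors c1@0 c2@3 c3@4, authorship ....
After op 2 (move_right): buffer="oqvc" (len 4), cursors c1@1 c2@4 c3@4, authorship ....
After op 3 (move_left): buffer="oqvc" (len 4), cursors c1@0 c2@3 c3@3, authorship ....
After op 4 (add_cursor(0)): buffer="oqvc" (len 4), cursors c1@0 c4@0 c2@3 c3@3, authorship ....
After op 5 (insert('j')): buffer="jjoqvjjc" (len 8), cursors c1@2 c4@2 c2@7 c3@7, authorship 14...23.
After op 6 (insert('e')): buffer="jjeeoqvjjeec" (len 12), cursors c1@4 c4@4 c2@11 c3@11, authorship 1414...2323.
After op 7 (insert('p')): buffer="jjeeppoqvjjeeppc" (len 16), cursors c1@6 c4@6 c2@15 c3@15, authorship 141414...232323.
After op 8 (insert('e')): buffer="jjeeppeeoqvjjeeppeec" (len 20), cursors c1@8 c4@8 c2@19 c3@19, authorship 14141414...23232323.

Answer: jjeeppeeoqvjjeeppeec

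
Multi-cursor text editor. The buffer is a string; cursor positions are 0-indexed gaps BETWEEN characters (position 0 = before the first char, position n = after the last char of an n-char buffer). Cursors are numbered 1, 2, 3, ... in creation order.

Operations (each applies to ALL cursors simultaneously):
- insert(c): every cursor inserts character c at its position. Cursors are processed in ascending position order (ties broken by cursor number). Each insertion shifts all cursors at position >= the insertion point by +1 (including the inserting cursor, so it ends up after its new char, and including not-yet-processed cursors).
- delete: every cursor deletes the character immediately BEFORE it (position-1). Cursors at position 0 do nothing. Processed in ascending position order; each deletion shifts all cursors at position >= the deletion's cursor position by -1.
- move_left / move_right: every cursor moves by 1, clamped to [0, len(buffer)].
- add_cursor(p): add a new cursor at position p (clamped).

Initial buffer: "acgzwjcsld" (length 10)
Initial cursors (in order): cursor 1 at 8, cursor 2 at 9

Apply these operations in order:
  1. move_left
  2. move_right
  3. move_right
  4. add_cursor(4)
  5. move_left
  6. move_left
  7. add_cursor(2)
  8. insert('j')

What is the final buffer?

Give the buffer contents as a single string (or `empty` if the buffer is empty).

Answer: acjjgzwjcjsjld

Derivation:
After op 1 (move_left): buffer="acgzwjcsld" (len 10), cursors c1@7 c2@8, authorship ..........
After op 2 (move_right): buffer="acgzwjcsld" (len 10), cursors c1@8 c2@9, authorship ..........
After op 3 (move_right): buffer="acgzwjcsld" (len 10), cursors c1@9 c2@10, authorship ..........
After op 4 (add_cursor(4)): buffer="acgzwjcsld" (len 10), cursors c3@4 c1@9 c2@10, authorship ..........
After op 5 (move_left): buffer="acgzwjcsld" (len 10), cursors c3@3 c1@8 c2@9, authorship ..........
After op 6 (move_left): buffer="acgzwjcsld" (len 10), cursors c3@2 c1@7 c2@8, authorship ..........
After op 7 (add_cursor(2)): buffer="acgzwjcsld" (len 10), cursors c3@2 c4@2 c1@7 c2@8, authorship ..........
After op 8 (insert('j')): buffer="acjjgzwjcjsjld" (len 14), cursors c3@4 c4@4 c1@10 c2@12, authorship ..34.....1.2..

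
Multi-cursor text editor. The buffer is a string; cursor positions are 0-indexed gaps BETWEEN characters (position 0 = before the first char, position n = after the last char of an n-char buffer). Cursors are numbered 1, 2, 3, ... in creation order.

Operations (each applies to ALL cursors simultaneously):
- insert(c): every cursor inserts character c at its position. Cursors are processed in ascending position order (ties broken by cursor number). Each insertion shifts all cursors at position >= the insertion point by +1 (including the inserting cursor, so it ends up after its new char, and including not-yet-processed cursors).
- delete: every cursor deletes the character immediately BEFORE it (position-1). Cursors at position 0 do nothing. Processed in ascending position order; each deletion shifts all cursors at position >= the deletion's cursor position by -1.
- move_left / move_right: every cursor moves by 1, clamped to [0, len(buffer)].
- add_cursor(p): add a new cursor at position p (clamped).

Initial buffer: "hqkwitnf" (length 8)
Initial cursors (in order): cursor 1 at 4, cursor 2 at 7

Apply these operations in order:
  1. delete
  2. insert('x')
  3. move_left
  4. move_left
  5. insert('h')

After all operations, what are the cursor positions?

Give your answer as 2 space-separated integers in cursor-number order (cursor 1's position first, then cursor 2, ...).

After op 1 (delete): buffer="hqkitf" (len 6), cursors c1@3 c2@5, authorship ......
After op 2 (insert('x')): buffer="hqkxitxf" (len 8), cursors c1@4 c2@7, authorship ...1..2.
After op 3 (move_left): buffer="hqkxitxf" (len 8), cursors c1@3 c2@6, authorship ...1..2.
After op 4 (move_left): buffer="hqkxitxf" (len 8), cursors c1@2 c2@5, authorship ...1..2.
After op 5 (insert('h')): buffer="hqhkxihtxf" (len 10), cursors c1@3 c2@7, authorship ..1.1.2.2.

Answer: 3 7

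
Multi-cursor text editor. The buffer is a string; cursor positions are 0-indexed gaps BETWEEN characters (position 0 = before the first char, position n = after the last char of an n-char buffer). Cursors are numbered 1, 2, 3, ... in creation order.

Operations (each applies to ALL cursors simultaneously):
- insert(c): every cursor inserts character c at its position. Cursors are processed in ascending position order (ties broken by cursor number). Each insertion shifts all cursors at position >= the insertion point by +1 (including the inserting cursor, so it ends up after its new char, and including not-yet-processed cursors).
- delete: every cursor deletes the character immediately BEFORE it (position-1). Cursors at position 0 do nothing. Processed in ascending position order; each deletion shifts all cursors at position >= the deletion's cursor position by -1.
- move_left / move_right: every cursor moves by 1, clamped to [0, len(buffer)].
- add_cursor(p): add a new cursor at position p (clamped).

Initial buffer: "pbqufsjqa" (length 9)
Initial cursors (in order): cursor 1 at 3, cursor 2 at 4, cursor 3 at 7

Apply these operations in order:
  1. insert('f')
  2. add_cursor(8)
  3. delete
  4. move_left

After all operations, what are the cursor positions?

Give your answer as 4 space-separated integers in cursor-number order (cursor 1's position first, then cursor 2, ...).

Answer: 2 3 5 4

Derivation:
After op 1 (insert('f')): buffer="pbqfuffsjfqa" (len 12), cursors c1@4 c2@6 c3@10, authorship ...1.2...3..
After op 2 (add_cursor(8)): buffer="pbqfuffsjfqa" (len 12), cursors c1@4 c2@6 c4@8 c3@10, authorship ...1.2...3..
After op 3 (delete): buffer="pbqufjqa" (len 8), cursors c1@3 c2@4 c4@5 c3@6, authorship ........
After op 4 (move_left): buffer="pbqufjqa" (len 8), cursors c1@2 c2@3 c4@4 c3@5, authorship ........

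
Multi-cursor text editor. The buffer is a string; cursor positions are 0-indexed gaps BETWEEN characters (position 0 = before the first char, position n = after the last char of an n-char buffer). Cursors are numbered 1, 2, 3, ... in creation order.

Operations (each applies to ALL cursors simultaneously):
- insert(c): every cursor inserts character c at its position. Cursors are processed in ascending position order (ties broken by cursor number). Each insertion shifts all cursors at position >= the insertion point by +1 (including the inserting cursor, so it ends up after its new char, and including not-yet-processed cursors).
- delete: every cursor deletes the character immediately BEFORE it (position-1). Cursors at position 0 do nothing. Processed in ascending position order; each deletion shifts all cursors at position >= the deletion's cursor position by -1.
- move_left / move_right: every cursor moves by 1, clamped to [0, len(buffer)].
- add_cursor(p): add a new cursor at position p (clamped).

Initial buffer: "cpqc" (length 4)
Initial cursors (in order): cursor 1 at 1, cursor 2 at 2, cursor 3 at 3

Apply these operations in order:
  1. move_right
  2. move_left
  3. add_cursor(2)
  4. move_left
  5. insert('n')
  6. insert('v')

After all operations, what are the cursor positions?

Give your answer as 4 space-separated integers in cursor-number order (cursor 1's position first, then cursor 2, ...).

After op 1 (move_right): buffer="cpqc" (len 4), cursors c1@2 c2@3 c3@4, authorship ....
After op 2 (move_left): buffer="cpqc" (len 4), cursors c1@1 c2@2 c3@3, authorship ....
After op 3 (add_cursor(2)): buffer="cpqc" (len 4), cursors c1@1 c2@2 c4@2 c3@3, authorship ....
After op 4 (move_left): buffer="cpqc" (len 4), cursors c1@0 c2@1 c4@1 c3@2, authorship ....
After op 5 (insert('n')): buffer="ncnnpnqc" (len 8), cursors c1@1 c2@4 c4@4 c3@6, authorship 1.24.3..
After op 6 (insert('v')): buffer="nvcnnvvpnvqc" (len 12), cursors c1@2 c2@7 c4@7 c3@10, authorship 11.2424.33..

Answer: 2 7 10 7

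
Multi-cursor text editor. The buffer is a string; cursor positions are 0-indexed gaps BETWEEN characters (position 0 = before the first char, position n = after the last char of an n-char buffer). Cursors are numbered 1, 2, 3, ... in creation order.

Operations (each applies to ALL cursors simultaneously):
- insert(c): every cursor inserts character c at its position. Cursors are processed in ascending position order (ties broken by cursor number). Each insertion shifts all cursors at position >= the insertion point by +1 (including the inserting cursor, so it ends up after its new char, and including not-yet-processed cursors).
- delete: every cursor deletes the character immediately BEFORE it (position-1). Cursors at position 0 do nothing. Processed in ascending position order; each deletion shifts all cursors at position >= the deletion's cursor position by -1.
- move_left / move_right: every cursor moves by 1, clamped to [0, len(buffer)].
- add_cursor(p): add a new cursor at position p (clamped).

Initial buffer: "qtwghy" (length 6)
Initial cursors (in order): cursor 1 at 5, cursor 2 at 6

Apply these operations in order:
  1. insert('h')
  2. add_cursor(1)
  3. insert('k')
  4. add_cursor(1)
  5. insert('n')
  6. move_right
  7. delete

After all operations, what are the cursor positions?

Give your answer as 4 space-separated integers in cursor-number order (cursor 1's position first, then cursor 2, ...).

After op 1 (insert('h')): buffer="qtwghhyh" (len 8), cursors c1@6 c2@8, authorship .....1.2
After op 2 (add_cursor(1)): buffer="qtwghhyh" (len 8), cursors c3@1 c1@6 c2@8, authorship .....1.2
After op 3 (insert('k')): buffer="qktwghhkyhk" (len 11), cursors c3@2 c1@8 c2@11, authorship .3....11.22
After op 4 (add_cursor(1)): buffer="qktwghhkyhk" (len 11), cursors c4@1 c3@2 c1@8 c2@11, authorship .3....11.22
After op 5 (insert('n')): buffer="qnkntwghhknyhkn" (len 15), cursors c4@2 c3@4 c1@11 c2@15, authorship .433....111.222
After op 6 (move_right): buffer="qnkntwghhknyhkn" (len 15), cursors c4@3 c3@5 c1@12 c2@15, authorship .433....111.222
After op 7 (delete): buffer="qnnwghhknhk" (len 11), cursors c4@2 c3@3 c1@9 c2@11, authorship .43...11122

Answer: 9 11 3 2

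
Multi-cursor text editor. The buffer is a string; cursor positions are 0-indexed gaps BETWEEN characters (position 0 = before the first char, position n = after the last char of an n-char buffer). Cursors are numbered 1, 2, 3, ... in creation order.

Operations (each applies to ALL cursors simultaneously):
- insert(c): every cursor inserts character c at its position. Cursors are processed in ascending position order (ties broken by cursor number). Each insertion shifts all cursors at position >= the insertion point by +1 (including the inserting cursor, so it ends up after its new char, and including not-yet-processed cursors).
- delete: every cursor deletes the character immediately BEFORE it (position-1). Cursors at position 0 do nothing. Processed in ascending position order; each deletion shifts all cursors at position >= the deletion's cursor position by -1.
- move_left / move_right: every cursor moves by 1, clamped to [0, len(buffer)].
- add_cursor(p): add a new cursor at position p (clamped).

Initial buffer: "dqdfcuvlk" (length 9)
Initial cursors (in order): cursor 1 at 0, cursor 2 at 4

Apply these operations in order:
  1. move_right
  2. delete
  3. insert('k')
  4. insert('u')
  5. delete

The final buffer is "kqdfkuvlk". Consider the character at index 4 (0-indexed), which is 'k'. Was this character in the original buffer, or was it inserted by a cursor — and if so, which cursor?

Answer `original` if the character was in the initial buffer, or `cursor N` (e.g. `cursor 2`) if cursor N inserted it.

After op 1 (move_right): buffer="dqdfcuvlk" (len 9), cursors c1@1 c2@5, authorship .........
After op 2 (delete): buffer="qdfuvlk" (len 7), cursors c1@0 c2@3, authorship .......
After op 3 (insert('k')): buffer="kqdfkuvlk" (len 9), cursors c1@1 c2@5, authorship 1...2....
After op 4 (insert('u')): buffer="kuqdfkuuvlk" (len 11), cursors c1@2 c2@7, authorship 11...22....
After op 5 (delete): buffer="kqdfkuvlk" (len 9), cursors c1@1 c2@5, authorship 1...2....
Authorship (.=original, N=cursor N): 1 . . . 2 . . . .
Index 4: author = 2

Answer: cursor 2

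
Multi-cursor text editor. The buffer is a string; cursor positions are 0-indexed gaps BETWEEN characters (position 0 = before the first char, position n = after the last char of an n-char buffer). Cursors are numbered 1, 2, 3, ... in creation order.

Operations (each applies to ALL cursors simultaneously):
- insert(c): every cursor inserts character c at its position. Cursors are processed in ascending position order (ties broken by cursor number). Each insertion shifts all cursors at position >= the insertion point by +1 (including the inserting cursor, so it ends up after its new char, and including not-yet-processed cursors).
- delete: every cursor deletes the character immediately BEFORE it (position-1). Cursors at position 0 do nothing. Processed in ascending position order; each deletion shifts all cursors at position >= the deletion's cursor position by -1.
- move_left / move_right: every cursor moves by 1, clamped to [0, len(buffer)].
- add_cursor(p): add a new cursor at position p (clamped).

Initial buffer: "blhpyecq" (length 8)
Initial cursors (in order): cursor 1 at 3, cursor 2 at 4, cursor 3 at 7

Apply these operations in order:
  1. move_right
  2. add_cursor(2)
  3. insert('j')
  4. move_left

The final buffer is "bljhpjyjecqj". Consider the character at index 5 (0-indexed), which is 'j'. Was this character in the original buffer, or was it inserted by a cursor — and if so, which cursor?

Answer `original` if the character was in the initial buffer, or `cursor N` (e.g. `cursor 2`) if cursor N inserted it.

Answer: cursor 1

Derivation:
After op 1 (move_right): buffer="blhpyecq" (len 8), cursors c1@4 c2@5 c3@8, authorship ........
After op 2 (add_cursor(2)): buffer="blhpyecq" (len 8), cursors c4@2 c1@4 c2@5 c3@8, authorship ........
After op 3 (insert('j')): buffer="bljhpjyjecqj" (len 12), cursors c4@3 c1@6 c2@8 c3@12, authorship ..4..1.2...3
After op 4 (move_left): buffer="bljhpjyjecqj" (len 12), cursors c4@2 c1@5 c2@7 c3@11, authorship ..4..1.2...3
Authorship (.=original, N=cursor N): . . 4 . . 1 . 2 . . . 3
Index 5: author = 1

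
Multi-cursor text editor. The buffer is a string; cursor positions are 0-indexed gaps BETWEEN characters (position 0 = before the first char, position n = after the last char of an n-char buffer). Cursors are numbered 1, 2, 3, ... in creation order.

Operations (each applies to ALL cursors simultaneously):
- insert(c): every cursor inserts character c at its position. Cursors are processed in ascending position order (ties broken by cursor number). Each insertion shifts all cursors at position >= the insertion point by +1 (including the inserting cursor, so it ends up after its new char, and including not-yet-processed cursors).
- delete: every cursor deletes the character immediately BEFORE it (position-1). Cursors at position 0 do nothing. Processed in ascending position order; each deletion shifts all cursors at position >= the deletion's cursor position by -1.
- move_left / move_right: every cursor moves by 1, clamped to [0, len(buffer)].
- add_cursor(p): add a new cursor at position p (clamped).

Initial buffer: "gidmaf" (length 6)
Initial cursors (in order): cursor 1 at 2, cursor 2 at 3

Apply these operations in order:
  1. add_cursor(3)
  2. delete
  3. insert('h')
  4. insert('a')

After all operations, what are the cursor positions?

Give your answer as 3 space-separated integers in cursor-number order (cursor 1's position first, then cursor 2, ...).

After op 1 (add_cursor(3)): buffer="gidmaf" (len 6), cursors c1@2 c2@3 c3@3, authorship ......
After op 2 (delete): buffer="maf" (len 3), cursors c1@0 c2@0 c3@0, authorship ...
After op 3 (insert('h')): buffer="hhhmaf" (len 6), cursors c1@3 c2@3 c3@3, authorship 123...
After op 4 (insert('a')): buffer="hhhaaamaf" (len 9), cursors c1@6 c2@6 c3@6, authorship 123123...

Answer: 6 6 6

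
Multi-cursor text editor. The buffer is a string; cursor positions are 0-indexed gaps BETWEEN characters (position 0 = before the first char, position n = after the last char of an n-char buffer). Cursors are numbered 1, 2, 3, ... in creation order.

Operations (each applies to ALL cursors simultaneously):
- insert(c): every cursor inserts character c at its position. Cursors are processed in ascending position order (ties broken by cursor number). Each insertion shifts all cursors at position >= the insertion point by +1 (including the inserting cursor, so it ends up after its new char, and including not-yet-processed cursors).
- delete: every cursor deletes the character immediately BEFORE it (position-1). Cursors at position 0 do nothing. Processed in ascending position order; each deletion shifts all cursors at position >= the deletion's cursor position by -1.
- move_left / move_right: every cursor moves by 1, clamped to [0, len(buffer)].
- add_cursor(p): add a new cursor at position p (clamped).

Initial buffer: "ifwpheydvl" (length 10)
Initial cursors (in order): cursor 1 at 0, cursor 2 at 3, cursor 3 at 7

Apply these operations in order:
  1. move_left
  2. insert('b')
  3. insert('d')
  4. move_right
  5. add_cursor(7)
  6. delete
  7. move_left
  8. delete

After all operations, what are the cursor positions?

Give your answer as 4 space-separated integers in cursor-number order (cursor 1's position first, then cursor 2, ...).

After op 1 (move_left): buffer="ifwpheydvl" (len 10), cursors c1@0 c2@2 c3@6, authorship ..........
After op 2 (insert('b')): buffer="bifbwphebydvl" (len 13), cursors c1@1 c2@4 c3@9, authorship 1..2....3....
After op 3 (insert('d')): buffer="bdifbdwphebdydvl" (len 16), cursors c1@2 c2@6 c3@12, authorship 11..22....33....
After op 4 (move_right): buffer="bdifbdwphebdydvl" (len 16), cursors c1@3 c2@7 c3@13, authorship 11..22....33....
After op 5 (add_cursor(7)): buffer="bdifbdwphebdydvl" (len 16), cursors c1@3 c2@7 c4@7 c3@13, authorship 11..22....33....
After op 6 (delete): buffer="bdfbphebddvl" (len 12), cursors c1@2 c2@4 c4@4 c3@9, authorship 11.2...33...
After op 7 (move_left): buffer="bdfbphebddvl" (len 12), cursors c1@1 c2@3 c4@3 c3@8, authorship 11.2...33...
After op 8 (delete): buffer="bpheddvl" (len 8), cursors c1@0 c2@0 c4@0 c3@4, authorship 2...3...

Answer: 0 0 4 0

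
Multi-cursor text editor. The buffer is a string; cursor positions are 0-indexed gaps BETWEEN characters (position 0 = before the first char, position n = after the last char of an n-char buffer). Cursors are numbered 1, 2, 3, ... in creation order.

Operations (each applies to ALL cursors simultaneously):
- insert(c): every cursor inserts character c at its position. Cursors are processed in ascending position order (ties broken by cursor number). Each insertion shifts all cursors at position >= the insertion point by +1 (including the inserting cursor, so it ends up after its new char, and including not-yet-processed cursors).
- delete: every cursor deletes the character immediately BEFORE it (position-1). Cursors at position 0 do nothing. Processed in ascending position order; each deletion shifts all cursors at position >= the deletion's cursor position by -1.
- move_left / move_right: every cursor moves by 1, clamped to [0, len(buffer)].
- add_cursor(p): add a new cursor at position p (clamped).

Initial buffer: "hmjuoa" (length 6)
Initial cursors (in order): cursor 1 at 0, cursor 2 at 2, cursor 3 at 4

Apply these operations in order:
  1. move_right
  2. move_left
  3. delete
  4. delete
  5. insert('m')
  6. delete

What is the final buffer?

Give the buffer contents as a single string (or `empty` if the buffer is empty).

After op 1 (move_right): buffer="hmjuoa" (len 6), cursors c1@1 c2@3 c3@5, authorship ......
After op 2 (move_left): buffer="hmjuoa" (len 6), cursors c1@0 c2@2 c3@4, authorship ......
After op 3 (delete): buffer="hjoa" (len 4), cursors c1@0 c2@1 c3@2, authorship ....
After op 4 (delete): buffer="oa" (len 2), cursors c1@0 c2@0 c3@0, authorship ..
After op 5 (insert('m')): buffer="mmmoa" (len 5), cursors c1@3 c2@3 c3@3, authorship 123..
After op 6 (delete): buffer="oa" (len 2), cursors c1@0 c2@0 c3@0, authorship ..

Answer: oa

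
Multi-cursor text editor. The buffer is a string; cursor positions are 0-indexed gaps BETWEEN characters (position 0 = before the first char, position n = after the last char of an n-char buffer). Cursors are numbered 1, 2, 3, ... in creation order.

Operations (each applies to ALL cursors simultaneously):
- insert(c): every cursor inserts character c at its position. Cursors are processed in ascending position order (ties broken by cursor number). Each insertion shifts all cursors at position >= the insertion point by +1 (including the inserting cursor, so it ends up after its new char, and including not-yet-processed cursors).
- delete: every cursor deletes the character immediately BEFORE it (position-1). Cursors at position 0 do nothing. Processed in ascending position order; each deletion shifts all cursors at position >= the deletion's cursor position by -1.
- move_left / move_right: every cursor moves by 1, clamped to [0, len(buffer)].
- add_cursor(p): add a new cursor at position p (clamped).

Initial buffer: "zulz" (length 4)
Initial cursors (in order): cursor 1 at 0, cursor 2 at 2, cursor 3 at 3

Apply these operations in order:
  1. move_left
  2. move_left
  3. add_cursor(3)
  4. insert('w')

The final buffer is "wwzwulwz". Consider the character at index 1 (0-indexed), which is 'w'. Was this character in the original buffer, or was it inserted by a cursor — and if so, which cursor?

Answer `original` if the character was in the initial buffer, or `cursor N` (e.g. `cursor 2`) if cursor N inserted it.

Answer: cursor 2

Derivation:
After op 1 (move_left): buffer="zulz" (len 4), cursors c1@0 c2@1 c3@2, authorship ....
After op 2 (move_left): buffer="zulz" (len 4), cursors c1@0 c2@0 c3@1, authorship ....
After op 3 (add_cursor(3)): buffer="zulz" (len 4), cursors c1@0 c2@0 c3@1 c4@3, authorship ....
After op 4 (insert('w')): buffer="wwzwulwz" (len 8), cursors c1@2 c2@2 c3@4 c4@7, authorship 12.3..4.
Authorship (.=original, N=cursor N): 1 2 . 3 . . 4 .
Index 1: author = 2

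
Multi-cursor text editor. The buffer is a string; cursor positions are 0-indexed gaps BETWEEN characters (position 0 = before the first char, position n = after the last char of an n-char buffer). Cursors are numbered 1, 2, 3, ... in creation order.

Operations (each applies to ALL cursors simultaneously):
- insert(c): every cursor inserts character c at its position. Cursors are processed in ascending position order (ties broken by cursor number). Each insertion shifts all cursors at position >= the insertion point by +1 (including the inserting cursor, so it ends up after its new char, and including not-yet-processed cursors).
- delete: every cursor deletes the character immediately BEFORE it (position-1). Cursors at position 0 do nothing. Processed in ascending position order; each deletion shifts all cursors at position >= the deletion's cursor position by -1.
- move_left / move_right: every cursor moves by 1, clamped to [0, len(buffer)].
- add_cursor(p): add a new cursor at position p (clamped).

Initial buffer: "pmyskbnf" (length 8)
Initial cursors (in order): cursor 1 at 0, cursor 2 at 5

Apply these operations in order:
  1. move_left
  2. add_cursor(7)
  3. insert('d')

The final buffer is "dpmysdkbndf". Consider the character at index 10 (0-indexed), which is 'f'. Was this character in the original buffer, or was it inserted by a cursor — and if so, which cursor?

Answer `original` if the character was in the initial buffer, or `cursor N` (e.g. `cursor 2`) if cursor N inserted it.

After op 1 (move_left): buffer="pmyskbnf" (len 8), cursors c1@0 c2@4, authorship ........
After op 2 (add_cursor(7)): buffer="pmyskbnf" (len 8), cursors c1@0 c2@4 c3@7, authorship ........
After op 3 (insert('d')): buffer="dpmysdkbndf" (len 11), cursors c1@1 c2@6 c3@10, authorship 1....2...3.
Authorship (.=original, N=cursor N): 1 . . . . 2 . . . 3 .
Index 10: author = original

Answer: original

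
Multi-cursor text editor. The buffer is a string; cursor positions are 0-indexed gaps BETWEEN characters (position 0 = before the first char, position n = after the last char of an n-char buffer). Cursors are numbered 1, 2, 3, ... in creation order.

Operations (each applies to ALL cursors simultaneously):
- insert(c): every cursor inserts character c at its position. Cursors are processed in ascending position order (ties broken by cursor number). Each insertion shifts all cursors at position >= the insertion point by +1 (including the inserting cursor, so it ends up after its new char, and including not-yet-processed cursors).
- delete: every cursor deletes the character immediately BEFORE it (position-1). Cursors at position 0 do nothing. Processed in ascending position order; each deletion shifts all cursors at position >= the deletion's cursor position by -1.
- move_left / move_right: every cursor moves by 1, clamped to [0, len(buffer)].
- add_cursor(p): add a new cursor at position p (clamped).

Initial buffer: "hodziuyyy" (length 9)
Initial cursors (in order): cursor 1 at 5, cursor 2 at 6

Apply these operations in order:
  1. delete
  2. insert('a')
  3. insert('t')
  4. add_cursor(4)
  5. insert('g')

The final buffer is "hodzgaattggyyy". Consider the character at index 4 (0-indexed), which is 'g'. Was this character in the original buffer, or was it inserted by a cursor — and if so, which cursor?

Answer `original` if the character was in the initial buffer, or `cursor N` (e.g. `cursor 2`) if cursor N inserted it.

After op 1 (delete): buffer="hodzyyy" (len 7), cursors c1@4 c2@4, authorship .......
After op 2 (insert('a')): buffer="hodzaayyy" (len 9), cursors c1@6 c2@6, authorship ....12...
After op 3 (insert('t')): buffer="hodzaattyyy" (len 11), cursors c1@8 c2@8, authorship ....1212...
After op 4 (add_cursor(4)): buffer="hodzaattyyy" (len 11), cursors c3@4 c1@8 c2@8, authorship ....1212...
After op 5 (insert('g')): buffer="hodzgaattggyyy" (len 14), cursors c3@5 c1@11 c2@11, authorship ....3121212...
Authorship (.=original, N=cursor N): . . . . 3 1 2 1 2 1 2 . . .
Index 4: author = 3

Answer: cursor 3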